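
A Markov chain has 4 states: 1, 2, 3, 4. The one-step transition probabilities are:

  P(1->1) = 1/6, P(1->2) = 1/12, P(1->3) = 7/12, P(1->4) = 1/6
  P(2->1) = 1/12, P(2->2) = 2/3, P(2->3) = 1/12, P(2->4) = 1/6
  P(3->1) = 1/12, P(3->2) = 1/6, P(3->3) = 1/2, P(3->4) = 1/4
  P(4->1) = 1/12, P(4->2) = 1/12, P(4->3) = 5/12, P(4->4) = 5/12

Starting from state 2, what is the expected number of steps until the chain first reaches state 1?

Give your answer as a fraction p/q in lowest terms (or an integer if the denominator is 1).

Answer: 12

Derivation:
Let h_i = expected steps to first reach 1 from state i.
Boundary: h_1 = 0.
First-step equations for the other states:
  h_2 = 1 + 1/12*h_1 + 2/3*h_2 + 1/12*h_3 + 1/6*h_4
  h_3 = 1 + 1/12*h_1 + 1/6*h_2 + 1/2*h_3 + 1/4*h_4
  h_4 = 1 + 1/12*h_1 + 1/12*h_2 + 5/12*h_3 + 5/12*h_4

Substituting h_1 = 0 and rearranging gives the linear system (I - Q) h = 1:
  [1/3, -1/12, -1/6] . (h_2, h_3, h_4) = 1
  [-1/6, 1/2, -1/4] . (h_2, h_3, h_4) = 1
  [-1/12, -5/12, 7/12] . (h_2, h_3, h_4) = 1

Solving yields:
  h_2 = 12
  h_3 = 12
  h_4 = 12

Starting state is 2, so the expected hitting time is h_2 = 12.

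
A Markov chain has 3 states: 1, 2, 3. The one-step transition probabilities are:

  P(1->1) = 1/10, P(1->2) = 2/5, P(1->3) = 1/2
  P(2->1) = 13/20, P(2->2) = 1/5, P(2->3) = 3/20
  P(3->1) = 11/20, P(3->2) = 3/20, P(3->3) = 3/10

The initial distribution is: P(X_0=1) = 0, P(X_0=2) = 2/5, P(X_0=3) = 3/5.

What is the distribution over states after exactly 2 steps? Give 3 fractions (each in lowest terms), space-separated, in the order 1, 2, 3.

Propagating the distribution step by step (d_{t+1} = d_t * P):
d_0 = (1=0, 2=2/5, 3=3/5)
  d_1[1] = 0*1/10 + 2/5*13/20 + 3/5*11/20 = 59/100
  d_1[2] = 0*2/5 + 2/5*1/5 + 3/5*3/20 = 17/100
  d_1[3] = 0*1/2 + 2/5*3/20 + 3/5*3/10 = 6/25
d_1 = (1=59/100, 2=17/100, 3=6/25)
  d_2[1] = 59/100*1/10 + 17/100*13/20 + 6/25*11/20 = 603/2000
  d_2[2] = 59/100*2/5 + 17/100*1/5 + 6/25*3/20 = 153/500
  d_2[3] = 59/100*1/2 + 17/100*3/20 + 6/25*3/10 = 157/400
d_2 = (1=603/2000, 2=153/500, 3=157/400)

Answer: 603/2000 153/500 157/400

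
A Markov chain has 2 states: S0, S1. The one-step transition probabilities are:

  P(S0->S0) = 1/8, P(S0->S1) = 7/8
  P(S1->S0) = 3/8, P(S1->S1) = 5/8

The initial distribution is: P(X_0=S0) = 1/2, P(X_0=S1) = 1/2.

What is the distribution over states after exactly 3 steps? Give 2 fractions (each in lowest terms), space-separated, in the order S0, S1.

Propagating the distribution step by step (d_{t+1} = d_t * P):
d_0 = (S0=1/2, S1=1/2)
  d_1[S0] = 1/2*1/8 + 1/2*3/8 = 1/4
  d_1[S1] = 1/2*7/8 + 1/2*5/8 = 3/4
d_1 = (S0=1/4, S1=3/4)
  d_2[S0] = 1/4*1/8 + 3/4*3/8 = 5/16
  d_2[S1] = 1/4*7/8 + 3/4*5/8 = 11/16
d_2 = (S0=5/16, S1=11/16)
  d_3[S0] = 5/16*1/8 + 11/16*3/8 = 19/64
  d_3[S1] = 5/16*7/8 + 11/16*5/8 = 45/64
d_3 = (S0=19/64, S1=45/64)

Answer: 19/64 45/64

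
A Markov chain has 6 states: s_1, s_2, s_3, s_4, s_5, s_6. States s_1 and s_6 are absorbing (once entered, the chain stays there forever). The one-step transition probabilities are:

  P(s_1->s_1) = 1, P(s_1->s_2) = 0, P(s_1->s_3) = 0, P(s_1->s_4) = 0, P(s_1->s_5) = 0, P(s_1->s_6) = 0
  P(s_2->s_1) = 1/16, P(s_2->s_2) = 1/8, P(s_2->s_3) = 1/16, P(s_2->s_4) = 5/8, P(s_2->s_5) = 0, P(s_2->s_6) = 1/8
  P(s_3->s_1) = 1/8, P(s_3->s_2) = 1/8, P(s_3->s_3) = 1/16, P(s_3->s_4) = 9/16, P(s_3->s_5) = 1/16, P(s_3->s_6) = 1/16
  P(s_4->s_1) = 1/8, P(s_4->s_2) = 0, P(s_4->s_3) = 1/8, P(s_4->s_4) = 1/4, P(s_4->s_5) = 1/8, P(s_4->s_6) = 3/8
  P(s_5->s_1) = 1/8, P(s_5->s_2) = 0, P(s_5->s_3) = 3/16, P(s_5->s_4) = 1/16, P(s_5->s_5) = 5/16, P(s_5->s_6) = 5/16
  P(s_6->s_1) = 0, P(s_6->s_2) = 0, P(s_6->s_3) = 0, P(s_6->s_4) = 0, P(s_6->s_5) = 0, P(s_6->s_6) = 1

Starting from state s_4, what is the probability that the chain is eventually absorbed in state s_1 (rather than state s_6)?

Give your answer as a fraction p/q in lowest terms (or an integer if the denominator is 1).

Let a_i = P(absorbed in s_1 | start in state i).
Boundary conditions: a_s_1 = 1, a_s_6 = 0.
For each transient state i, a_i = sum_j P(i->j) * a_j:
  a_s_2 = 1/16*a_s_1 + 1/8*a_s_2 + 1/16*a_s_3 + 5/8*a_s_4 + 0*a_s_5 + 1/8*a_s_6
  a_s_3 = 1/8*a_s_1 + 1/8*a_s_2 + 1/16*a_s_3 + 9/16*a_s_4 + 1/16*a_s_5 + 1/16*a_s_6
  a_s_4 = 1/8*a_s_1 + 0*a_s_2 + 1/8*a_s_3 + 1/4*a_s_4 + 1/8*a_s_5 + 3/8*a_s_6
  a_s_5 = 1/8*a_s_1 + 0*a_s_2 + 3/16*a_s_3 + 1/16*a_s_4 + 5/16*a_s_5 + 5/16*a_s_6

Substituting a_s_1 = 1 and a_s_6 = 0, rearrange to (I - Q) a = r where r[i] = P(i -> s_1):
  [7/8, -1/16, -5/8, 0] . (a_s_2, a_s_3, a_s_4, a_s_5) = 1/16
  [-1/8, 15/16, -9/16, -1/16] . (a_s_2, a_s_3, a_s_4, a_s_5) = 1/8
  [0, -1/8, 3/4, -1/8] . (a_s_2, a_s_3, a_s_4, a_s_5) = 1/8
  [0, -3/16, -1/16, 11/16] . (a_s_2, a_s_3, a_s_4, a_s_5) = 1/8

Solving yields:
  a_s_2 = 331/1121
  a_s_3 = 403/1121
  a_s_4 = 311/1121
  a_s_5 = 18/59

Starting state is s_4, so the absorption probability is a_s_4 = 311/1121.

Answer: 311/1121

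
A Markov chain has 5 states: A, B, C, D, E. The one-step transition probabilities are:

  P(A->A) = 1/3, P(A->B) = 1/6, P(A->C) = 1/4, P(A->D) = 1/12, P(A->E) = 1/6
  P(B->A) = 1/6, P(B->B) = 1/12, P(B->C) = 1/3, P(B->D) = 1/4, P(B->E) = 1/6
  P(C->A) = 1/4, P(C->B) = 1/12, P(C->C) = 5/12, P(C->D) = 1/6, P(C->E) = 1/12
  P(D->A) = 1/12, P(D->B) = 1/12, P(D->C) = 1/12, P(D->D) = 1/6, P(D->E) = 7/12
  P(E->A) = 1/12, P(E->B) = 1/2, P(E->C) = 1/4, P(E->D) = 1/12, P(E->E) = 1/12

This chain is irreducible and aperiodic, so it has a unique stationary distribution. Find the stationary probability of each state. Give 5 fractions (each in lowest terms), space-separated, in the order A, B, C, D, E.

Answer: 307/1575 281/1575 907/3150 157/1050 298/1575

Derivation:
The stationary distribution satisfies pi = pi * P, i.e.:
  pi_A = 1/3*pi_A + 1/6*pi_B + 1/4*pi_C + 1/12*pi_D + 1/12*pi_E
  pi_B = 1/6*pi_A + 1/12*pi_B + 1/12*pi_C + 1/12*pi_D + 1/2*pi_E
  pi_C = 1/4*pi_A + 1/3*pi_B + 5/12*pi_C + 1/12*pi_D + 1/4*pi_E
  pi_D = 1/12*pi_A + 1/4*pi_B + 1/6*pi_C + 1/6*pi_D + 1/12*pi_E
  pi_E = 1/6*pi_A + 1/6*pi_B + 1/12*pi_C + 7/12*pi_D + 1/12*pi_E
with normalization: pi_A + pi_B + pi_C + pi_D + pi_E = 1.

Using the first 4 balance equations plus normalization, the linear system A*pi = b is:
  [-2/3, 1/6, 1/4, 1/12, 1/12] . pi = 0
  [1/6, -11/12, 1/12, 1/12, 1/2] . pi = 0
  [1/4, 1/3, -7/12, 1/12, 1/4] . pi = 0
  [1/12, 1/4, 1/6, -5/6, 1/12] . pi = 0
  [1, 1, 1, 1, 1] . pi = 1

Solving yields:
  pi_A = 307/1575
  pi_B = 281/1575
  pi_C = 907/3150
  pi_D = 157/1050
  pi_E = 298/1575

Verification (pi * P):
  307/1575*1/3 + 281/1575*1/6 + 907/3150*1/4 + 157/1050*1/12 + 298/1575*1/12 = 307/1575 = pi_A  (ok)
  307/1575*1/6 + 281/1575*1/12 + 907/3150*1/12 + 157/1050*1/12 + 298/1575*1/2 = 281/1575 = pi_B  (ok)
  307/1575*1/4 + 281/1575*1/3 + 907/3150*5/12 + 157/1050*1/12 + 298/1575*1/4 = 907/3150 = pi_C  (ok)
  307/1575*1/12 + 281/1575*1/4 + 907/3150*1/6 + 157/1050*1/6 + 298/1575*1/12 = 157/1050 = pi_D  (ok)
  307/1575*1/6 + 281/1575*1/6 + 907/3150*1/12 + 157/1050*7/12 + 298/1575*1/12 = 298/1575 = pi_E  (ok)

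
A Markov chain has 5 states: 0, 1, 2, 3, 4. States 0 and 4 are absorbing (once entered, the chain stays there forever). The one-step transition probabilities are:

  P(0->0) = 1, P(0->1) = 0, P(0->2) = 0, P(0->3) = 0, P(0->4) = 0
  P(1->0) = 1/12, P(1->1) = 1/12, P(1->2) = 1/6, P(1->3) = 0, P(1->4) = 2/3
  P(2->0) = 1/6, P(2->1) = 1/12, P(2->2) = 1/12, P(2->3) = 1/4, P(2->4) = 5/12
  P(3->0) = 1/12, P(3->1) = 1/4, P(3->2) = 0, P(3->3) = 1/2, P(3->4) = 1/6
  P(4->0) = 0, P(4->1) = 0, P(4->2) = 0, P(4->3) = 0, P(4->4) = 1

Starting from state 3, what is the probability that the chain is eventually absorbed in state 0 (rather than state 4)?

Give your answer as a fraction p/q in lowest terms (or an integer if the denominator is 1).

Answer: 41/174

Derivation:
Let a_i = P(absorbed in 0 | start in state i).
Boundary conditions: a_0 = 1, a_4 = 0.
For each transient state i, a_i = sum_j P(i->j) * a_j:
  a_1 = 1/12*a_0 + 1/12*a_1 + 1/6*a_2 + 0*a_3 + 2/3*a_4
  a_2 = 1/6*a_0 + 1/12*a_1 + 1/12*a_2 + 1/4*a_3 + 5/12*a_4
  a_3 = 1/12*a_0 + 1/4*a_1 + 0*a_2 + 1/2*a_3 + 1/6*a_4

Substituting a_0 = 1 and a_4 = 0, rearrange to (I - Q) a = r where r[i] = P(i -> 0):
  [11/12, -1/6, 0] . (a_1, a_2, a_3) = 1/12
  [-1/12, 11/12, -1/4] . (a_1, a_2, a_3) = 1/6
  [-1/4, 0, 1/2] . (a_1, a_2, a_3) = 1/12

Solving yields:
  a_1 = 4/29
  a_2 = 15/58
  a_3 = 41/174

Starting state is 3, so the absorption probability is a_3 = 41/174.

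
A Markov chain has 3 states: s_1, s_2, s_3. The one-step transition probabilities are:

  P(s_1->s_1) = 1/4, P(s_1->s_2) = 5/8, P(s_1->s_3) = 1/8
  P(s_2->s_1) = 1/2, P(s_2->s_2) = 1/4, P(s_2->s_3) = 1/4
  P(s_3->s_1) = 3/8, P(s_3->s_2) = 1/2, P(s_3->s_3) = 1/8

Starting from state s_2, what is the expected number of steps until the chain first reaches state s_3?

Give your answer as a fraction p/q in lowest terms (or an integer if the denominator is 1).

Let h_i = expected steps to first reach s_3 from state i.
Boundary: h_s_3 = 0.
First-step equations for the other states:
  h_s_1 = 1 + 1/4*h_s_1 + 5/8*h_s_2 + 1/8*h_s_3
  h_s_2 = 1 + 1/2*h_s_1 + 1/4*h_s_2 + 1/4*h_s_3

Substituting h_s_3 = 0 and rearranging gives the linear system (I - Q) h = 1:
  [3/4, -5/8] . (h_s_1, h_s_2) = 1
  [-1/2, 3/4] . (h_s_1, h_s_2) = 1

Solving yields:
  h_s_1 = 11/2
  h_s_2 = 5

Starting state is s_2, so the expected hitting time is h_s_2 = 5.

Answer: 5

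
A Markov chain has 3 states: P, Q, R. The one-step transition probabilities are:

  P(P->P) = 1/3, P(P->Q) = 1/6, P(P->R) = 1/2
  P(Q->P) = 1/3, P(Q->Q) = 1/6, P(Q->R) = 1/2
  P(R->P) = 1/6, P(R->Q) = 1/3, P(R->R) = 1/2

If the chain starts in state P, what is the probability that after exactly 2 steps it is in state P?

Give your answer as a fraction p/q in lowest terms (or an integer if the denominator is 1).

Answer: 1/4

Derivation:
Computing P^2 by repeated multiplication:
P^1 =
  P: [1/3, 1/6, 1/2]
  Q: [1/3, 1/6, 1/2]
  R: [1/6, 1/3, 1/2]
P^2 =
  P: [1/4, 1/4, 1/2]
  Q: [1/4, 1/4, 1/2]
  R: [1/4, 1/4, 1/2]

(P^2)[P -> P] = 1/4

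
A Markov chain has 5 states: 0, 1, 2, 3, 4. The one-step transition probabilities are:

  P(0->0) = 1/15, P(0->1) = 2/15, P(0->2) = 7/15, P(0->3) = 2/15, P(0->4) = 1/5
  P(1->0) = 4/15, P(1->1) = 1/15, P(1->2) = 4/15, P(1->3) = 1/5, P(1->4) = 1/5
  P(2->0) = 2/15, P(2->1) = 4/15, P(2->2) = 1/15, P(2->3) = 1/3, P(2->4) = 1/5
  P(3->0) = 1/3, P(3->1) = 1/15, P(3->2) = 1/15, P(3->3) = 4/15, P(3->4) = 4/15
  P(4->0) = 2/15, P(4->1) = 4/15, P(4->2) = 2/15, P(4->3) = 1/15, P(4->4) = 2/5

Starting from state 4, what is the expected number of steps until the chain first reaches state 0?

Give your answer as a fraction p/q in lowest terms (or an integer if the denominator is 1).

Answer: 855/164

Derivation:
Let h_i = expected steps to first reach 0 from state i.
Boundary: h_0 = 0.
First-step equations for the other states:
  h_1 = 1 + 4/15*h_0 + 1/15*h_1 + 4/15*h_2 + 1/5*h_3 + 1/5*h_4
  h_2 = 1 + 2/15*h_0 + 4/15*h_1 + 1/15*h_2 + 1/3*h_3 + 1/5*h_4
  h_3 = 1 + 1/3*h_0 + 1/15*h_1 + 1/15*h_2 + 4/15*h_3 + 4/15*h_4
  h_4 = 1 + 2/15*h_0 + 4/15*h_1 + 2/15*h_2 + 1/15*h_3 + 2/5*h_4

Substituting h_0 = 0 and rearranging gives the linear system (I - Q) h = 1:
  [14/15, -4/15, -1/5, -1/5] . (h_1, h_2, h_3, h_4) = 1
  [-4/15, 14/15, -1/3, -1/5] . (h_1, h_2, h_3, h_4) = 1
  [-1/15, -1/15, 11/15, -4/15] . (h_1, h_2, h_3, h_4) = 1
  [-4/15, -2/15, -1/15, 3/5] . (h_1, h_2, h_3, h_4) = 1

Solving yields:
  h_1 = 735/164
  h_2 = 405/82
  h_3 = 675/164
  h_4 = 855/164

Starting state is 4, so the expected hitting time is h_4 = 855/164.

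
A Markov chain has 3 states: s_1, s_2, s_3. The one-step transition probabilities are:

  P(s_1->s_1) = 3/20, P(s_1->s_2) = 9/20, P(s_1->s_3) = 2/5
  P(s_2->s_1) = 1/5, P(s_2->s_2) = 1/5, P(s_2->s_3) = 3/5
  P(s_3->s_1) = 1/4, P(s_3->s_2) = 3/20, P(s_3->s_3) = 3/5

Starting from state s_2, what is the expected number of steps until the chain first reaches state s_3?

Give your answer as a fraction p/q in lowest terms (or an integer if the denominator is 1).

Answer: 105/59

Derivation:
Let h_i = expected steps to first reach s_3 from state i.
Boundary: h_s_3 = 0.
First-step equations for the other states:
  h_s_1 = 1 + 3/20*h_s_1 + 9/20*h_s_2 + 2/5*h_s_3
  h_s_2 = 1 + 1/5*h_s_1 + 1/5*h_s_2 + 3/5*h_s_3

Substituting h_s_3 = 0 and rearranging gives the linear system (I - Q) h = 1:
  [17/20, -9/20] . (h_s_1, h_s_2) = 1
  [-1/5, 4/5] . (h_s_1, h_s_2) = 1

Solving yields:
  h_s_1 = 125/59
  h_s_2 = 105/59

Starting state is s_2, so the expected hitting time is h_s_2 = 105/59.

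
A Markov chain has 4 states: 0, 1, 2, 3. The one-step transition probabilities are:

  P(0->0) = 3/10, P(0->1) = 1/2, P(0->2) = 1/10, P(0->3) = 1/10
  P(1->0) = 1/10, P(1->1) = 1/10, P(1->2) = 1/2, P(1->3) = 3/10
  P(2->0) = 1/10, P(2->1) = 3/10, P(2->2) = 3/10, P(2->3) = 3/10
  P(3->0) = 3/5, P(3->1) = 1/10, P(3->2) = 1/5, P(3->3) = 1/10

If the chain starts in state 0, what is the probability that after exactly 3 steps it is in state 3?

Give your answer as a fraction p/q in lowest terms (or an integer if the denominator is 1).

Answer: 107/500

Derivation:
Computing P^3 by repeated multiplication:
P^1 =
  0: [3/10, 1/2, 1/10, 1/10]
  1: [1/10, 1/10, 1/2, 3/10]
  2: [1/10, 3/10, 3/10, 3/10]
  3: [3/5, 1/10, 1/5, 1/10]
P^2 =
  0: [21/100, 6/25, 33/100, 11/50]
  1: [27/100, 6/25, 27/100, 11/50]
  2: [27/100, 1/5, 31/100, 11/50]
  3: [27/100, 19/50, 19/100, 4/25]
P^3 =
  0: [63/250, 1/4, 71/250, 107/500]
  1: [33/125, 131/500, 34/125, 101/500]
  2: [33/125, 27/100, 33/125, 101/500]
  3: [117/500, 123/500, 153/500, 107/500]

(P^3)[0 -> 3] = 107/500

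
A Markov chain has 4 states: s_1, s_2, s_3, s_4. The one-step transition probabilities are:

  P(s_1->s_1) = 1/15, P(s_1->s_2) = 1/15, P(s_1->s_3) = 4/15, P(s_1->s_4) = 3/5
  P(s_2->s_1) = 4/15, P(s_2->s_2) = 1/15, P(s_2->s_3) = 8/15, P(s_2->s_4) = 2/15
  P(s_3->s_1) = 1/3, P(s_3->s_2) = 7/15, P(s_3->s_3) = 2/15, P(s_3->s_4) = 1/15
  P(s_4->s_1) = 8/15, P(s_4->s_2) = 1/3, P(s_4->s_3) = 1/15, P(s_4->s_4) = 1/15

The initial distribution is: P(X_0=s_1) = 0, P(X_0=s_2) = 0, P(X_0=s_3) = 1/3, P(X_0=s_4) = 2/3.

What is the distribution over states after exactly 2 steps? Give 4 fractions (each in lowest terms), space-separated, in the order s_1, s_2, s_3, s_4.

Propagating the distribution step by step (d_{t+1} = d_t * P):
d_0 = (s_1=0, s_2=0, s_3=1/3, s_4=2/3)
  d_1[s_1] = 0*1/15 + 0*4/15 + 1/3*1/3 + 2/3*8/15 = 7/15
  d_1[s_2] = 0*1/15 + 0*1/15 + 1/3*7/15 + 2/3*1/3 = 17/45
  d_1[s_3] = 0*4/15 + 0*8/15 + 1/3*2/15 + 2/3*1/15 = 4/45
  d_1[s_4] = 0*3/5 + 0*2/15 + 1/3*1/15 + 2/3*1/15 = 1/15
d_1 = (s_1=7/15, s_2=17/45, s_3=4/45, s_4=1/15)
  d_2[s_1] = 7/15*1/15 + 17/45*4/15 + 4/45*1/3 + 1/15*8/15 = 133/675
  d_2[s_2] = 7/15*1/15 + 17/45*1/15 + 4/45*7/15 + 1/15*1/3 = 3/25
  d_2[s_3] = 7/15*4/15 + 17/45*8/15 + 4/45*2/15 + 1/15*1/15 = 77/225
  d_2[s_4] = 7/15*3/5 + 17/45*2/15 + 4/45*1/15 + 1/15*1/15 = 46/135
d_2 = (s_1=133/675, s_2=3/25, s_3=77/225, s_4=46/135)

Answer: 133/675 3/25 77/225 46/135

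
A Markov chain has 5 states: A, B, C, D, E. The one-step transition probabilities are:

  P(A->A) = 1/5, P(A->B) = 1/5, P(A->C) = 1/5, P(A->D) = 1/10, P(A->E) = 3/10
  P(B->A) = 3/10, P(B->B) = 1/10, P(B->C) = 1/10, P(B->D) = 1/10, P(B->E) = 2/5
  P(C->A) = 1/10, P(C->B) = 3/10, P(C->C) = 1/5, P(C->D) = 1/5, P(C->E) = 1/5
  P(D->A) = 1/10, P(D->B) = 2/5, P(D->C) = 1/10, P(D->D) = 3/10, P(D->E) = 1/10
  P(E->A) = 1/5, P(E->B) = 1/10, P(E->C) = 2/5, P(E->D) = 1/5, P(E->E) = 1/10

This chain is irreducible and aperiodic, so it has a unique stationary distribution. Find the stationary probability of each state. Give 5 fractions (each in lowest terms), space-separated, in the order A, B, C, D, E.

Answer: 2066/11293 2403/11293 2316/11293 2013/11293 2495/11293

Derivation:
The stationary distribution satisfies pi = pi * P, i.e.:
  pi_A = 1/5*pi_A + 3/10*pi_B + 1/10*pi_C + 1/10*pi_D + 1/5*pi_E
  pi_B = 1/5*pi_A + 1/10*pi_B + 3/10*pi_C + 2/5*pi_D + 1/10*pi_E
  pi_C = 1/5*pi_A + 1/10*pi_B + 1/5*pi_C + 1/10*pi_D + 2/5*pi_E
  pi_D = 1/10*pi_A + 1/10*pi_B + 1/5*pi_C + 3/10*pi_D + 1/5*pi_E
  pi_E = 3/10*pi_A + 2/5*pi_B + 1/5*pi_C + 1/10*pi_D + 1/10*pi_E
with normalization: pi_A + pi_B + pi_C + pi_D + pi_E = 1.

Using the first 4 balance equations plus normalization, the linear system A*pi = b is:
  [-4/5, 3/10, 1/10, 1/10, 1/5] . pi = 0
  [1/5, -9/10, 3/10, 2/5, 1/10] . pi = 0
  [1/5, 1/10, -4/5, 1/10, 2/5] . pi = 0
  [1/10, 1/10, 1/5, -7/10, 1/5] . pi = 0
  [1, 1, 1, 1, 1] . pi = 1

Solving yields:
  pi_A = 2066/11293
  pi_B = 2403/11293
  pi_C = 2316/11293
  pi_D = 2013/11293
  pi_E = 2495/11293

Verification (pi * P):
  2066/11293*1/5 + 2403/11293*3/10 + 2316/11293*1/10 + 2013/11293*1/10 + 2495/11293*1/5 = 2066/11293 = pi_A  (ok)
  2066/11293*1/5 + 2403/11293*1/10 + 2316/11293*3/10 + 2013/11293*2/5 + 2495/11293*1/10 = 2403/11293 = pi_B  (ok)
  2066/11293*1/5 + 2403/11293*1/10 + 2316/11293*1/5 + 2013/11293*1/10 + 2495/11293*2/5 = 2316/11293 = pi_C  (ok)
  2066/11293*1/10 + 2403/11293*1/10 + 2316/11293*1/5 + 2013/11293*3/10 + 2495/11293*1/5 = 2013/11293 = pi_D  (ok)
  2066/11293*3/10 + 2403/11293*2/5 + 2316/11293*1/5 + 2013/11293*1/10 + 2495/11293*1/10 = 2495/11293 = pi_E  (ok)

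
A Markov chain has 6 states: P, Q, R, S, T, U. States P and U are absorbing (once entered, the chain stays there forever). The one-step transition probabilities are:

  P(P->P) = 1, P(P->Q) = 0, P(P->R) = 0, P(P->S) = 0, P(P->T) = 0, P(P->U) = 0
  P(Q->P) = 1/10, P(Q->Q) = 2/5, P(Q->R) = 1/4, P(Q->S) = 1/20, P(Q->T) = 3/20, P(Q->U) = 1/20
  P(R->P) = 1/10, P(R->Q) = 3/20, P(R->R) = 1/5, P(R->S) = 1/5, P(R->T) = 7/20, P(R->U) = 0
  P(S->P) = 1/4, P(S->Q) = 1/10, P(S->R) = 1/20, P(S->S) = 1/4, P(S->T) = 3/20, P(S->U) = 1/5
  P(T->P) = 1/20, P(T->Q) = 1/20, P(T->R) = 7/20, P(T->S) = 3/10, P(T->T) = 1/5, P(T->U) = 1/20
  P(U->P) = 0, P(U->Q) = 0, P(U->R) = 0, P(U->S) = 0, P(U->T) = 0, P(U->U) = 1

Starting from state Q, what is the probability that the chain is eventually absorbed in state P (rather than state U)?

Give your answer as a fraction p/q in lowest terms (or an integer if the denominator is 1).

Answer: 15107/23518

Derivation:
Let a_i = P(absorbed in P | start in state i).
Boundary conditions: a_P = 1, a_U = 0.
For each transient state i, a_i = sum_j P(i->j) * a_j:
  a_Q = 1/10*a_P + 2/5*a_Q + 1/4*a_R + 1/20*a_S + 3/20*a_T + 1/20*a_U
  a_R = 1/10*a_P + 3/20*a_Q + 1/5*a_R + 1/5*a_S + 7/20*a_T + 0*a_U
  a_S = 1/4*a_P + 1/10*a_Q + 1/20*a_R + 1/4*a_S + 3/20*a_T + 1/5*a_U
  a_T = 1/20*a_P + 1/20*a_Q + 7/20*a_R + 3/10*a_S + 1/5*a_T + 1/20*a_U

Substituting a_P = 1 and a_U = 0, rearrange to (I - Q) a = r where r[i] = P(i -> P):
  [3/5, -1/4, -1/20, -3/20] . (a_Q, a_R, a_S, a_T) = 1/10
  [-3/20, 4/5, -1/5, -7/20] . (a_Q, a_R, a_S, a_T) = 1/10
  [-1/10, -1/20, 3/4, -3/20] . (a_Q, a_R, a_S, a_T) = 1/4
  [-1/20, -7/20, -3/10, 4/5] . (a_Q, a_R, a_S, a_T) = 1/20

Solving yields:
  a_Q = 15107/23518
  a_R = 15489/23518
  a_S = 6878/11759
  a_T = 14349/23518

Starting state is Q, so the absorption probability is a_Q = 15107/23518.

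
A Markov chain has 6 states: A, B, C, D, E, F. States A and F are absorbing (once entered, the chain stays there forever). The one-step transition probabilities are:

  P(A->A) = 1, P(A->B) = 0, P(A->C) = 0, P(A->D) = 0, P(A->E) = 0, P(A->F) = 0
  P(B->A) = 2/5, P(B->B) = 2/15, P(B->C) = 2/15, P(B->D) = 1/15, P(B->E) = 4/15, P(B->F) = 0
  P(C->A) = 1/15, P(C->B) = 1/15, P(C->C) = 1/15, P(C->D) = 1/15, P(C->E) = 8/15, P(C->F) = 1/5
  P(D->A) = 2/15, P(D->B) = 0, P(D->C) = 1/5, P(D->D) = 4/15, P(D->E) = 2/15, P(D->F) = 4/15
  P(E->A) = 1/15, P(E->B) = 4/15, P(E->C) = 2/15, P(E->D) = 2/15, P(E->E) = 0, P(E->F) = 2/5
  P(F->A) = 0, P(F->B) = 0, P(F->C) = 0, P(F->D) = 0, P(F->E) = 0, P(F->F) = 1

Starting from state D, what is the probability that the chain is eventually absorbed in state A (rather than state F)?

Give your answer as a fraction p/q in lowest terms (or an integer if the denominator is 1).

Answer: 7223/21926

Derivation:
Let a_i = P(absorbed in A | start in state i).
Boundary conditions: a_A = 1, a_F = 0.
For each transient state i, a_i = sum_j P(i->j) * a_j:
  a_B = 2/5*a_A + 2/15*a_B + 2/15*a_C + 1/15*a_D + 4/15*a_E + 0*a_F
  a_C = 1/15*a_A + 1/15*a_B + 1/15*a_C + 1/15*a_D + 8/15*a_E + 1/5*a_F
  a_D = 2/15*a_A + 0*a_B + 1/5*a_C + 4/15*a_D + 2/15*a_E + 4/15*a_F
  a_E = 1/15*a_A + 4/15*a_B + 2/15*a_C + 2/15*a_D + 0*a_E + 2/5*a_F

Substituting a_A = 1 and a_F = 0, rearrange to (I - Q) a = r where r[i] = P(i -> A):
  [13/15, -2/15, -1/15, -4/15] . (a_B, a_C, a_D, a_E) = 2/5
  [-1/15, 14/15, -1/15, -8/15] . (a_B, a_C, a_D, a_E) = 1/15
  [0, -1/5, 11/15, -2/15] . (a_B, a_C, a_D, a_E) = 2/15
  [-4/15, -2/15, -2/15, 1] . (a_B, a_C, a_D, a_E) = 1/15

Solving yields:
  a_B = 13957/21926
  a_C = 7135/21926
  a_D = 7223/21926
  a_E = 3549/10963

Starting state is D, so the absorption probability is a_D = 7223/21926.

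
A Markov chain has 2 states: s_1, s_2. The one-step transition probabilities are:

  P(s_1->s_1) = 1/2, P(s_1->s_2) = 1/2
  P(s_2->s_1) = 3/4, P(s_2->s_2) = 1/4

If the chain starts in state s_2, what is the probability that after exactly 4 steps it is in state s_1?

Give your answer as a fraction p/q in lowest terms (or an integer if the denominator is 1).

Computing P^4 by repeated multiplication:
P^1 =
  s_1: [1/2, 1/2]
  s_2: [3/4, 1/4]
P^2 =
  s_1: [5/8, 3/8]
  s_2: [9/16, 7/16]
P^3 =
  s_1: [19/32, 13/32]
  s_2: [39/64, 25/64]
P^4 =
  s_1: [77/128, 51/128]
  s_2: [153/256, 103/256]

(P^4)[s_2 -> s_1] = 153/256

Answer: 153/256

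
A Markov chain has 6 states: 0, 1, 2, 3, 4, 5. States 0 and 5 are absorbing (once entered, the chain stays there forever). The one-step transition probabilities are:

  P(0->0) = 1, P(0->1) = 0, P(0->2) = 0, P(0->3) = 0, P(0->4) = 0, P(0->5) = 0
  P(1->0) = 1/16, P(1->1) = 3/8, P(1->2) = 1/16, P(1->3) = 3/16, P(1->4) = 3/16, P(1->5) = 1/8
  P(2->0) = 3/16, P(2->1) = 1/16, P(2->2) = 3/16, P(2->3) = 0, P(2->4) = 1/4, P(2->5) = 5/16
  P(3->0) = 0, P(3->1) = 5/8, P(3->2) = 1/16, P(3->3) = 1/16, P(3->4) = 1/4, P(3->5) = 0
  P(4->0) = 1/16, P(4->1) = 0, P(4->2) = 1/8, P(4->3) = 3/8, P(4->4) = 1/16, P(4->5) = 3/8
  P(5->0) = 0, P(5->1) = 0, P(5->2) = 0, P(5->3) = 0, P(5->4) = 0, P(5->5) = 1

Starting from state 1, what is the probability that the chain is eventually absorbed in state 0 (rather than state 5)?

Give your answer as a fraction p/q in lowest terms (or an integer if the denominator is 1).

Answer: 736/2687

Derivation:
Let a_i = P(absorbed in 0 | start in state i).
Boundary conditions: a_0 = 1, a_5 = 0.
For each transient state i, a_i = sum_j P(i->j) * a_j:
  a_1 = 1/16*a_0 + 3/8*a_1 + 1/16*a_2 + 3/16*a_3 + 3/16*a_4 + 1/8*a_5
  a_2 = 3/16*a_0 + 1/16*a_1 + 3/16*a_2 + 0*a_3 + 1/4*a_4 + 5/16*a_5
  a_3 = 0*a_0 + 5/8*a_1 + 1/16*a_2 + 1/16*a_3 + 1/4*a_4 + 0*a_5
  a_4 = 1/16*a_0 + 0*a_1 + 1/8*a_2 + 3/8*a_3 + 1/16*a_4 + 3/8*a_5

Substituting a_0 = 1 and a_5 = 0, rearrange to (I - Q) a = r where r[i] = P(i -> 0):
  [5/8, -1/16, -3/16, -3/16] . (a_1, a_2, a_3, a_4) = 1/16
  [-1/16, 13/16, 0, -1/4] . (a_1, a_2, a_3, a_4) = 3/16
  [-5/8, -1/16, 15/16, -1/4] . (a_1, a_2, a_3, a_4) = 0
  [0, -1/8, -3/8, 15/16] . (a_1, a_2, a_3, a_4) = 1/16

Solving yields:
  a_1 = 736/2687
  a_2 = 853/2687
  a_3 = 2101/8061
  a_4 = 573/2687

Starting state is 1, so the absorption probability is a_1 = 736/2687.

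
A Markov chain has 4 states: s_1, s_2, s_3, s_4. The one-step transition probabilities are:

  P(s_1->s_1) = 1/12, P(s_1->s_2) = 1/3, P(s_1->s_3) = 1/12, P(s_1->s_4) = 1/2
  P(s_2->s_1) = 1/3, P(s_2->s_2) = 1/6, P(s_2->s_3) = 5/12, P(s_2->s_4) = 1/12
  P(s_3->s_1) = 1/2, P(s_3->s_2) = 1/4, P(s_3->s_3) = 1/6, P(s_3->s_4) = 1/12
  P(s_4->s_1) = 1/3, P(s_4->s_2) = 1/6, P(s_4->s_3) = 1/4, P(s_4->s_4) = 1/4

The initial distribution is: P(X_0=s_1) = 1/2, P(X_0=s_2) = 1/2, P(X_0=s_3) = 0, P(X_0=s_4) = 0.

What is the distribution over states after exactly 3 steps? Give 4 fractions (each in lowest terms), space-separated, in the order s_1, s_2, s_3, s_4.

Answer: 1009/3456 415/1728 41/192 293/1152

Derivation:
Propagating the distribution step by step (d_{t+1} = d_t * P):
d_0 = (s_1=1/2, s_2=1/2, s_3=0, s_4=0)
  d_1[s_1] = 1/2*1/12 + 1/2*1/3 + 0*1/2 + 0*1/3 = 5/24
  d_1[s_2] = 1/2*1/3 + 1/2*1/6 + 0*1/4 + 0*1/6 = 1/4
  d_1[s_3] = 1/2*1/12 + 1/2*5/12 + 0*1/6 + 0*1/4 = 1/4
  d_1[s_4] = 1/2*1/2 + 1/2*1/12 + 0*1/12 + 0*1/4 = 7/24
d_1 = (s_1=5/24, s_2=1/4, s_3=1/4, s_4=7/24)
  d_2[s_1] = 5/24*1/12 + 1/4*1/3 + 1/4*1/2 + 7/24*1/3 = 31/96
  d_2[s_2] = 5/24*1/3 + 1/4*1/6 + 1/4*1/4 + 7/24*1/6 = 2/9
  d_2[s_3] = 5/24*1/12 + 1/4*5/12 + 1/4*1/6 + 7/24*1/4 = 17/72
  d_2[s_4] = 5/24*1/2 + 1/4*1/12 + 1/4*1/12 + 7/24*1/4 = 7/32
d_2 = (s_1=31/96, s_2=2/9, s_3=17/72, s_4=7/32)
  d_3[s_1] = 31/96*1/12 + 2/9*1/3 + 17/72*1/2 + 7/32*1/3 = 1009/3456
  d_3[s_2] = 31/96*1/3 + 2/9*1/6 + 17/72*1/4 + 7/32*1/6 = 415/1728
  d_3[s_3] = 31/96*1/12 + 2/9*5/12 + 17/72*1/6 + 7/32*1/4 = 41/192
  d_3[s_4] = 31/96*1/2 + 2/9*1/12 + 17/72*1/12 + 7/32*1/4 = 293/1152
d_3 = (s_1=1009/3456, s_2=415/1728, s_3=41/192, s_4=293/1152)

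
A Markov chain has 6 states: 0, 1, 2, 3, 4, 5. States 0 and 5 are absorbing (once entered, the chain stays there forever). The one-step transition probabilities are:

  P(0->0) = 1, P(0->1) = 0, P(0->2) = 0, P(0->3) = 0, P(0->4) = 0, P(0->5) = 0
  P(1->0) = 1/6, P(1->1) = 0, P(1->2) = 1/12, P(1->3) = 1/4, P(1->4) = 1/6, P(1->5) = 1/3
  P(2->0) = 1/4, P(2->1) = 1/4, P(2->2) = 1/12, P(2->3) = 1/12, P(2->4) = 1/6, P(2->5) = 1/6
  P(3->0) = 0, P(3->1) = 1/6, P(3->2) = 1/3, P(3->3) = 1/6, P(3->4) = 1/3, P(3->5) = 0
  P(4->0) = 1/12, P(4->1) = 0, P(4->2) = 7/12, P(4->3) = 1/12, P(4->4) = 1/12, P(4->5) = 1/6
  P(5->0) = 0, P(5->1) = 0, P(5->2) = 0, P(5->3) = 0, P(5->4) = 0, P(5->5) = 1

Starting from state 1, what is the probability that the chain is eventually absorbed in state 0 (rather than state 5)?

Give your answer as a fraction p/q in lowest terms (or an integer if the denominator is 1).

Answer: 1847/4601

Derivation:
Let a_i = P(absorbed in 0 | start in state i).
Boundary conditions: a_0 = 1, a_5 = 0.
For each transient state i, a_i = sum_j P(i->j) * a_j:
  a_1 = 1/6*a_0 + 0*a_1 + 1/12*a_2 + 1/4*a_3 + 1/6*a_4 + 1/3*a_5
  a_2 = 1/4*a_0 + 1/4*a_1 + 1/12*a_2 + 1/12*a_3 + 1/6*a_4 + 1/6*a_5
  a_3 = 0*a_0 + 1/6*a_1 + 1/3*a_2 + 1/6*a_3 + 1/3*a_4 + 0*a_5
  a_4 = 1/12*a_0 + 0*a_1 + 7/12*a_2 + 1/12*a_3 + 1/12*a_4 + 1/6*a_5

Substituting a_0 = 1 and a_5 = 0, rearrange to (I - Q) a = r where r[i] = P(i -> 0):
  [1, -1/12, -1/4, -1/6] . (a_1, a_2, a_3, a_4) = 1/6
  [-1/4, 11/12, -1/12, -1/6] . (a_1, a_2, a_3, a_4) = 1/4
  [-1/6, -1/3, 5/6, -1/3] . (a_1, a_2, a_3, a_4) = 0
  [0, -7/12, -1/12, 11/12] . (a_1, a_2, a_3, a_4) = 1/12

Solving yields:
  a_1 = 1847/4601
  a_2 = 2335/4601
  a_3 = 2143/4601
  a_4 = 2099/4601

Starting state is 1, so the absorption probability is a_1 = 1847/4601.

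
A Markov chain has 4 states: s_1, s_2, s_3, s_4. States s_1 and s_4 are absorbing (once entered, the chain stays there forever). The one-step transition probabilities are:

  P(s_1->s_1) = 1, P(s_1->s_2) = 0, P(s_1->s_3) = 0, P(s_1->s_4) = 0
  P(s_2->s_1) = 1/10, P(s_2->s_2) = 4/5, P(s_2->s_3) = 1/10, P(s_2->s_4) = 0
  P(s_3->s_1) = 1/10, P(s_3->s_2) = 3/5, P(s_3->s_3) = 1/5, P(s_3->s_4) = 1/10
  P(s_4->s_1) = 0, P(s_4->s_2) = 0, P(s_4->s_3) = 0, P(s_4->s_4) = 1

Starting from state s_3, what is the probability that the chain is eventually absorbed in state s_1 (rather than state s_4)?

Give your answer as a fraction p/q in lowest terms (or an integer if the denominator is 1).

Answer: 4/5

Derivation:
Let a_i = P(absorbed in s_1 | start in state i).
Boundary conditions: a_s_1 = 1, a_s_4 = 0.
For each transient state i, a_i = sum_j P(i->j) * a_j:
  a_s_2 = 1/10*a_s_1 + 4/5*a_s_2 + 1/10*a_s_3 + 0*a_s_4
  a_s_3 = 1/10*a_s_1 + 3/5*a_s_2 + 1/5*a_s_3 + 1/10*a_s_4

Substituting a_s_1 = 1 and a_s_4 = 0, rearrange to (I - Q) a = r where r[i] = P(i -> s_1):
  [1/5, -1/10] . (a_s_2, a_s_3) = 1/10
  [-3/5, 4/5] . (a_s_2, a_s_3) = 1/10

Solving yields:
  a_s_2 = 9/10
  a_s_3 = 4/5

Starting state is s_3, so the absorption probability is a_s_3 = 4/5.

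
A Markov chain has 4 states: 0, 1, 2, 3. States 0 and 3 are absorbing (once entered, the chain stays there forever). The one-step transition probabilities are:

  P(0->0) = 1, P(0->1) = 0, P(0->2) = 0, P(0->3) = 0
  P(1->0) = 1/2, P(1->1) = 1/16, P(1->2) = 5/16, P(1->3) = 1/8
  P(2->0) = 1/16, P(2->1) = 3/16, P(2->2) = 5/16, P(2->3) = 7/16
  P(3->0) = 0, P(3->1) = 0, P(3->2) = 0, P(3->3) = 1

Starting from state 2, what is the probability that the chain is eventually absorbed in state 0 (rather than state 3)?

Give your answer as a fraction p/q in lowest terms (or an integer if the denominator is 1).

Answer: 13/50

Derivation:
Let a_i = P(absorbed in 0 | start in state i).
Boundary conditions: a_0 = 1, a_3 = 0.
For each transient state i, a_i = sum_j P(i->j) * a_j:
  a_1 = 1/2*a_0 + 1/16*a_1 + 5/16*a_2 + 1/8*a_3
  a_2 = 1/16*a_0 + 3/16*a_1 + 5/16*a_2 + 7/16*a_3

Substituting a_0 = 1 and a_3 = 0, rearrange to (I - Q) a = r where r[i] = P(i -> 0):
  [15/16, -5/16] . (a_1, a_2) = 1/2
  [-3/16, 11/16] . (a_1, a_2) = 1/16

Solving yields:
  a_1 = 31/50
  a_2 = 13/50

Starting state is 2, so the absorption probability is a_2 = 13/50.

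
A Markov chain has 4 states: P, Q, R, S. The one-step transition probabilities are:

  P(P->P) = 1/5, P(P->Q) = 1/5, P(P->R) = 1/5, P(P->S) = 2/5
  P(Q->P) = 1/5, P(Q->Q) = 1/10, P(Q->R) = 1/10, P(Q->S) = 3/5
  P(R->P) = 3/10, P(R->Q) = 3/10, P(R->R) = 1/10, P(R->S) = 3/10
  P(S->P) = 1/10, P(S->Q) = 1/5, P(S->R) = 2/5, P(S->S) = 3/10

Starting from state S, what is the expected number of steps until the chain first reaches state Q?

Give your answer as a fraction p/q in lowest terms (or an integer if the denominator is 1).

Answer: 605/138

Derivation:
Let h_i = expected steps to first reach Q from state i.
Boundary: h_Q = 0.
First-step equations for the other states:
  h_P = 1 + 1/5*h_P + 1/5*h_Q + 1/5*h_R + 2/5*h_S
  h_R = 1 + 3/10*h_P + 3/10*h_Q + 1/10*h_R + 3/10*h_S
  h_S = 1 + 1/10*h_P + 1/5*h_Q + 2/5*h_R + 3/10*h_S

Substituting h_Q = 0 and rearranging gives the linear system (I - Q) h = 1:
  [4/5, -1/5, -2/5] . (h_P, h_R, h_S) = 1
  [-3/10, 9/10, -3/10] . (h_P, h_R, h_S) = 1
  [-1/10, -2/5, 7/10] . (h_P, h_R, h_S) = 1

Solving yields:
  h_P = 205/46
  h_R = 280/69
  h_S = 605/138

Starting state is S, so the expected hitting time is h_S = 605/138.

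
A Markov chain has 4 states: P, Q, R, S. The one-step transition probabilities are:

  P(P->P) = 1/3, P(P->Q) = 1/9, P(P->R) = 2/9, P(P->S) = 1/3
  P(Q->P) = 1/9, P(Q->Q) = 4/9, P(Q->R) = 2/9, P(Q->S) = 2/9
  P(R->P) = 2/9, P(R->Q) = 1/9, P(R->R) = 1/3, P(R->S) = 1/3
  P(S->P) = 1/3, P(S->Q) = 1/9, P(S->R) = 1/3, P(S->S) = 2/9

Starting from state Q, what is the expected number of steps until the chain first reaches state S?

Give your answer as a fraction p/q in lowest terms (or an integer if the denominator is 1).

Let h_i = expected steps to first reach S from state i.
Boundary: h_S = 0.
First-step equations for the other states:
  h_P = 1 + 1/3*h_P + 1/9*h_Q + 2/9*h_R + 1/3*h_S
  h_Q = 1 + 1/9*h_P + 4/9*h_Q + 2/9*h_R + 2/9*h_S
  h_R = 1 + 2/9*h_P + 1/9*h_Q + 1/3*h_R + 1/3*h_S

Substituting h_S = 0 and rearranging gives the linear system (I - Q) h = 1:
  [2/3, -1/9, -2/9] . (h_P, h_Q, h_R) = 1
  [-1/9, 5/9, -2/9] . (h_P, h_Q, h_R) = 1
  [-2/9, -1/9, 2/3] . (h_P, h_Q, h_R) = 1

Solving yields:
  h_P = 54/17
  h_Q = 63/17
  h_R = 54/17

Starting state is Q, so the expected hitting time is h_Q = 63/17.

Answer: 63/17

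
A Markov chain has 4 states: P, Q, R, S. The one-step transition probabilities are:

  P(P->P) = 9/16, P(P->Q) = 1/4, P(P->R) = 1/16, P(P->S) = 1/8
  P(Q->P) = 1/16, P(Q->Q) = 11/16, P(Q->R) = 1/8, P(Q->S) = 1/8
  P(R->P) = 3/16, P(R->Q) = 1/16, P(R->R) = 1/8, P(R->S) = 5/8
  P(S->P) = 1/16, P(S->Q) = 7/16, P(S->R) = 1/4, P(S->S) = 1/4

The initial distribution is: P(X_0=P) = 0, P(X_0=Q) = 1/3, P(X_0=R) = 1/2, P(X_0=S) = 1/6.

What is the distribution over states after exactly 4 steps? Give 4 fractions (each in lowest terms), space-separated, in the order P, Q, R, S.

Answer: 7783/49152 23005/49152 3569/24576 1871/8192

Derivation:
Propagating the distribution step by step (d_{t+1} = d_t * P):
d_0 = (P=0, Q=1/3, R=1/2, S=1/6)
  d_1[P] = 0*9/16 + 1/3*1/16 + 1/2*3/16 + 1/6*1/16 = 1/8
  d_1[Q] = 0*1/4 + 1/3*11/16 + 1/2*1/16 + 1/6*7/16 = 1/3
  d_1[R] = 0*1/16 + 1/3*1/8 + 1/2*1/8 + 1/6*1/4 = 7/48
  d_1[S] = 0*1/8 + 1/3*1/8 + 1/2*5/8 + 1/6*1/4 = 19/48
d_1 = (P=1/8, Q=1/3, R=7/48, S=19/48)
  d_2[P] = 1/8*9/16 + 1/3*1/16 + 7/48*3/16 + 19/48*1/16 = 55/384
  d_2[Q] = 1/8*1/4 + 1/3*11/16 + 7/48*1/16 + 19/48*7/16 = 85/192
  d_2[R] = 1/8*1/16 + 1/3*1/8 + 7/48*1/8 + 19/48*1/4 = 1/6
  d_2[S] = 1/8*1/8 + 1/3*1/8 + 7/48*5/8 + 19/48*1/4 = 95/384
d_2 = (P=55/384, Q=85/192, R=1/6, S=95/384)
  d_3[P] = 55/384*9/16 + 85/192*1/16 + 1/6*3/16 + 95/384*1/16 = 119/768
  d_3[Q] = 55/384*1/4 + 85/192*11/16 + 1/6*1/16 + 95/384*7/16 = 2819/6144
  d_3[R] = 55/384*1/16 + 85/192*1/8 + 1/6*1/8 + 95/384*1/4 = 301/2048
  d_3[S] = 55/384*1/8 + 85/192*1/8 + 1/6*5/8 + 95/384*1/4 = 245/1024
d_3 = (P=119/768, Q=2819/6144, R=301/2048, S=245/1024)
  d_4[P] = 119/768*9/16 + 2819/6144*1/16 + 301/2048*3/16 + 245/1024*1/16 = 7783/49152
  d_4[Q] = 119/768*1/4 + 2819/6144*11/16 + 301/2048*1/16 + 245/1024*7/16 = 23005/49152
  d_4[R] = 119/768*1/16 + 2819/6144*1/8 + 301/2048*1/8 + 245/1024*1/4 = 3569/24576
  d_4[S] = 119/768*1/8 + 2819/6144*1/8 + 301/2048*5/8 + 245/1024*1/4 = 1871/8192
d_4 = (P=7783/49152, Q=23005/49152, R=3569/24576, S=1871/8192)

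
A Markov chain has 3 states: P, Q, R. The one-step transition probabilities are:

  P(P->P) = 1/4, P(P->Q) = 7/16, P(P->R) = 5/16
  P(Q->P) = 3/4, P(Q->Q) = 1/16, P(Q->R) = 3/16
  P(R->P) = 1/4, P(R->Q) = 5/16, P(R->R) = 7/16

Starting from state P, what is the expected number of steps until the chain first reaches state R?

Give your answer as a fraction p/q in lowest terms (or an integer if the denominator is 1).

Let h_i = expected steps to first reach R from state i.
Boundary: h_R = 0.
First-step equations for the other states:
  h_P = 1 + 1/4*h_P + 7/16*h_Q + 5/16*h_R
  h_Q = 1 + 3/4*h_P + 1/16*h_Q + 3/16*h_R

Substituting h_R = 0 and rearranging gives the linear system (I - Q) h = 1:
  [3/4, -7/16] . (h_P, h_Q) = 1
  [-3/4, 15/16] . (h_P, h_Q) = 1

Solving yields:
  h_P = 11/3
  h_Q = 4

Starting state is P, so the expected hitting time is h_P = 11/3.

Answer: 11/3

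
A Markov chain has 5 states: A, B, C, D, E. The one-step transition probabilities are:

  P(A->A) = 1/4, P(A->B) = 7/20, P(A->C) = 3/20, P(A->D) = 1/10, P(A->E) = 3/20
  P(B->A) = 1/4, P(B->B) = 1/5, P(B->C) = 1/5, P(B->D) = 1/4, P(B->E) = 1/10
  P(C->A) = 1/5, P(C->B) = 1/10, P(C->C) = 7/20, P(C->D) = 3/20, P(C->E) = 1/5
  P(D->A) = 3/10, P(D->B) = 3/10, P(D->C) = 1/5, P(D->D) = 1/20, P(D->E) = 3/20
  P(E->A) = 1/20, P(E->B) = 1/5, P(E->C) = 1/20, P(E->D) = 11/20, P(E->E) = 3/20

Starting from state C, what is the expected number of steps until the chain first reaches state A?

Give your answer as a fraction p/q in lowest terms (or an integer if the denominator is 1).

Let h_i = expected steps to first reach A from state i.
Boundary: h_A = 0.
First-step equations for the other states:
  h_B = 1 + 1/4*h_A + 1/5*h_B + 1/5*h_C + 1/4*h_D + 1/10*h_E
  h_C = 1 + 1/5*h_A + 1/10*h_B + 7/20*h_C + 3/20*h_D + 1/5*h_E
  h_D = 1 + 3/10*h_A + 3/10*h_B + 1/5*h_C + 1/20*h_D + 3/20*h_E
  h_E = 1 + 1/20*h_A + 1/5*h_B + 1/20*h_C + 11/20*h_D + 3/20*h_E

Substituting h_A = 0 and rearranging gives the linear system (I - Q) h = 1:
  [4/5, -1/5, -1/4, -1/10] . (h_B, h_C, h_D, h_E) = 1
  [-1/10, 13/20, -3/20, -1/5] . (h_B, h_C, h_D, h_E) = 1
  [-3/10, -1/5, 19/20, -3/20] . (h_B, h_C, h_D, h_E) = 1
  [-1/5, -1/20, -11/20, 17/20] . (h_B, h_C, h_D, h_E) = 1

Solving yields:
  h_B = 1180/263
  h_C = 1280/263
  h_D = 1140/263
  h_E = 1400/263

Starting state is C, so the expected hitting time is h_C = 1280/263.

Answer: 1280/263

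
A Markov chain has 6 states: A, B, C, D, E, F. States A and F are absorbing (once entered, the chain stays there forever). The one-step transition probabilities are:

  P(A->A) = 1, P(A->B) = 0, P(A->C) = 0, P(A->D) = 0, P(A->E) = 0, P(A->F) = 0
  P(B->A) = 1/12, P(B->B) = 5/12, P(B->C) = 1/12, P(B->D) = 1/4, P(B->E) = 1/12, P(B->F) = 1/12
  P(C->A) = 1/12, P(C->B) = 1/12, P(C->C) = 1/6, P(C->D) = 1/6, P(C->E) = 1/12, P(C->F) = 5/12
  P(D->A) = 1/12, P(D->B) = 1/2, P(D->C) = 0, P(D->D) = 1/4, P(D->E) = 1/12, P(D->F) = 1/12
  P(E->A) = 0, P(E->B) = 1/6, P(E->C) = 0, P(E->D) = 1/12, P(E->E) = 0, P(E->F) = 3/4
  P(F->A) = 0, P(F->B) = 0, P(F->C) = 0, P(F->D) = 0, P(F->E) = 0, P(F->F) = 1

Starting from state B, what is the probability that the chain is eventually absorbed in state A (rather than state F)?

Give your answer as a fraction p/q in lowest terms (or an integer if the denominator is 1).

Answer: 1572/4751

Derivation:
Let a_i = P(absorbed in A | start in state i).
Boundary conditions: a_A = 1, a_F = 0.
For each transient state i, a_i = sum_j P(i->j) * a_j:
  a_B = 1/12*a_A + 5/12*a_B + 1/12*a_C + 1/4*a_D + 1/12*a_E + 1/12*a_F
  a_C = 1/12*a_A + 1/12*a_B + 1/6*a_C + 1/6*a_D + 1/12*a_E + 5/12*a_F
  a_D = 1/12*a_A + 1/2*a_B + 0*a_C + 1/4*a_D + 1/12*a_E + 1/12*a_F
  a_E = 0*a_A + 1/6*a_B + 0*a_C + 1/12*a_D + 0*a_E + 3/4*a_F

Substituting a_A = 1 and a_F = 0, rearrange to (I - Q) a = r where r[i] = P(i -> A):
  [7/12, -1/12, -1/4, -1/12] . (a_B, a_C, a_D, a_E) = 1/12
  [-1/12, 5/6, -1/6, -1/12] . (a_B, a_C, a_D, a_E) = 1/12
  [-1/2, 0, 3/4, -1/12] . (a_B, a_C, a_D, a_E) = 1/12
  [-1/6, 0, -1/12, 1] . (a_B, a_C, a_D, a_E) = 0

Solving yields:
  a_B = 1572/4751
  a_C = 996/4751
  a_D = 1620/4751
  a_E = 397/4751

Starting state is B, so the absorption probability is a_B = 1572/4751.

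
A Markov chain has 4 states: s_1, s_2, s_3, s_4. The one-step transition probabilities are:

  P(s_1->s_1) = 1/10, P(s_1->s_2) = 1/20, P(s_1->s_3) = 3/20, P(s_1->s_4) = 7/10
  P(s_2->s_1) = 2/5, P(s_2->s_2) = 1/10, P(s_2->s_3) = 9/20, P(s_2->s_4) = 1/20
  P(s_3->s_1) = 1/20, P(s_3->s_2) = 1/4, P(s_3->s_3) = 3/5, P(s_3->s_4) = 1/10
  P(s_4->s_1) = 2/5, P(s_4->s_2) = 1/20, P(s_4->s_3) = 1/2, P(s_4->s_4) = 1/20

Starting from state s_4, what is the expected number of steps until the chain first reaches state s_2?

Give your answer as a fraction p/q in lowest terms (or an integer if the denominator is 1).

Let h_i = expected steps to first reach s_2 from state i.
Boundary: h_s_2 = 0.
First-step equations for the other states:
  h_s_1 = 1 + 1/10*h_s_1 + 1/20*h_s_2 + 3/20*h_s_3 + 7/10*h_s_4
  h_s_3 = 1 + 1/20*h_s_1 + 1/4*h_s_2 + 3/5*h_s_3 + 1/10*h_s_4
  h_s_4 = 1 + 2/5*h_s_1 + 1/20*h_s_2 + 1/2*h_s_3 + 1/20*h_s_4

Substituting h_s_2 = 0 and rearranging gives the linear system (I - Q) h = 1:
  [9/10, -3/20, -7/10] . (h_s_1, h_s_3, h_s_4) = 1
  [-1/20, 2/5, -1/10] . (h_s_1, h_s_3, h_s_4) = 1
  [-2/5, -1/2, 19/20] . (h_s_1, h_s_3, h_s_4) = 1

Solving yields:
  h_s_1 = 1788/247
  h_s_3 = 1260/247
  h_s_4 = 1676/247

Starting state is s_4, so the expected hitting time is h_s_4 = 1676/247.

Answer: 1676/247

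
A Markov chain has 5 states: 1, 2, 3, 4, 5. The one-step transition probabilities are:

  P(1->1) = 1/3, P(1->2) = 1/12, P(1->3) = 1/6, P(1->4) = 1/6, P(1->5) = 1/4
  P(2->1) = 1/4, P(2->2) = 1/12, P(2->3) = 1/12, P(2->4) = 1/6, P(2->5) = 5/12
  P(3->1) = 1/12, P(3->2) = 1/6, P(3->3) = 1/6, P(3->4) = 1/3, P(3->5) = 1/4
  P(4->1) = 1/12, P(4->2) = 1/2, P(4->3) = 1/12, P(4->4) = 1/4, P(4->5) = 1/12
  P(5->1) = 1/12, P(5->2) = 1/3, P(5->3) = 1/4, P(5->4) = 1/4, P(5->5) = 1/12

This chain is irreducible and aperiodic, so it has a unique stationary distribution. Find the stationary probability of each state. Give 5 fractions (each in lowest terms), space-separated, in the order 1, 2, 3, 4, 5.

The stationary distribution satisfies pi = pi * P, i.e.:
  pi_1 = 1/3*pi_1 + 1/4*pi_2 + 1/12*pi_3 + 1/12*pi_4 + 1/12*pi_5
  pi_2 = 1/12*pi_1 + 1/12*pi_2 + 1/6*pi_3 + 1/2*pi_4 + 1/3*pi_5
  pi_3 = 1/6*pi_1 + 1/12*pi_2 + 1/6*pi_3 + 1/12*pi_4 + 1/4*pi_5
  pi_4 = 1/6*pi_1 + 1/6*pi_2 + 1/3*pi_3 + 1/4*pi_4 + 1/4*pi_5
  pi_5 = 1/4*pi_1 + 5/12*pi_2 + 1/4*pi_3 + 1/12*pi_4 + 1/12*pi_5
with normalization: pi_1 + pi_2 + pi_3 + pi_4 + pi_5 = 1.

Using the first 4 balance equations plus normalization, the linear system A*pi = b is:
  [-2/3, 1/4, 1/12, 1/12, 1/12] . pi = 0
  [1/12, -11/12, 1/6, 1/2, 1/3] . pi = 0
  [1/6, 1/12, -5/6, 1/12, 1/4] . pi = 0
  [1/6, 1/6, 1/3, -3/4, 1/4] . pi = 0
  [1, 1, 1, 1, 1] . pi = 1

Solving yields:
  pi_1 = 917/5542
  pi_2 = 2711/11084
  pi_3 = 1611/11084
  pi_4 = 31/136
  pi_5 = 4803/22168

Verification (pi * P):
  917/5542*1/3 + 2711/11084*1/4 + 1611/11084*1/12 + 31/136*1/12 + 4803/22168*1/12 = 917/5542 = pi_1  (ok)
  917/5542*1/12 + 2711/11084*1/12 + 1611/11084*1/6 + 31/136*1/2 + 4803/22168*1/3 = 2711/11084 = pi_2  (ok)
  917/5542*1/6 + 2711/11084*1/12 + 1611/11084*1/6 + 31/136*1/12 + 4803/22168*1/4 = 1611/11084 = pi_3  (ok)
  917/5542*1/6 + 2711/11084*1/6 + 1611/11084*1/3 + 31/136*1/4 + 4803/22168*1/4 = 31/136 = pi_4  (ok)
  917/5542*1/4 + 2711/11084*5/12 + 1611/11084*1/4 + 31/136*1/12 + 4803/22168*1/12 = 4803/22168 = pi_5  (ok)

Answer: 917/5542 2711/11084 1611/11084 31/136 4803/22168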